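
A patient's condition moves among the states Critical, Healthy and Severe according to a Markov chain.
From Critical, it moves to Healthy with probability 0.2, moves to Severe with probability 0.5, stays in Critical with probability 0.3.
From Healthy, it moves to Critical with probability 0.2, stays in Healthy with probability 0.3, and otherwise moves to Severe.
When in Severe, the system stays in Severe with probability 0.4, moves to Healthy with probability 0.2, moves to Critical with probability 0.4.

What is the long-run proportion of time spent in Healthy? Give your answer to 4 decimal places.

0.2222

Let the stationary distribution be π with π = πP and π_1 + π_2 + π_3 = 1.
π_1 = 0.3·π_1 + 0.2·π_2 + 0.4·π_3
π_2 = 0.2·π_1 + 0.3·π_2 + 0.2·π_3
Solving with the normalization constraint gives π = (0.3232, 0.2222, 0.4545).
So the stationary probability of Healthy is 0.2222.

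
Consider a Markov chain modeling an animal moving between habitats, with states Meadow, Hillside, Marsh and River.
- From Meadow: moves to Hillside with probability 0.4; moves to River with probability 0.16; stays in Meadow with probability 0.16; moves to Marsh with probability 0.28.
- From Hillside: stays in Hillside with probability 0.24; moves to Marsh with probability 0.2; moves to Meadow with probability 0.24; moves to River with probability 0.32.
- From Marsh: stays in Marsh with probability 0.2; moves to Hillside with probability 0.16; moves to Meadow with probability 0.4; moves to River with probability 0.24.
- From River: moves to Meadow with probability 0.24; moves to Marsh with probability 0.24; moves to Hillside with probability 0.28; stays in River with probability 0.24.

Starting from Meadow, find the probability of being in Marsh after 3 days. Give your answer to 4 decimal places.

Propagate the distribution vector 3 days from Meadow.
After 0 days: (1.0000, 0.0000, 0.0000, 0.0000)
After 1 day: (0.1600, 0.4000, 0.2800, 0.1600)
After 2 days: (0.2720, 0.2496, 0.2192, 0.2592)
After 3 days: (0.2533, 0.2764, 0.2321, 0.2382)
P(in Marsh after 3 days) = 0.2321

0.2321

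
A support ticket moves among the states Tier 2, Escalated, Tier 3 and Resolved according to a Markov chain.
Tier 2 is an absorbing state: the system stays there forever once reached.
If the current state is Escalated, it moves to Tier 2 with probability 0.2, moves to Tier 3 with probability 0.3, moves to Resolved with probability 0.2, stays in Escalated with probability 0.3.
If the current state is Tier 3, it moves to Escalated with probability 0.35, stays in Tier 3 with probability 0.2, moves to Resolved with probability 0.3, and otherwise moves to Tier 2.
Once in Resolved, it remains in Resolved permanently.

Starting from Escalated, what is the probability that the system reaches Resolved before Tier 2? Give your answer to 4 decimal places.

0.5495

Let h(s) be the probability of absorption at Resolved starting from transient state s. Then h(Resolved) = 1 and h(Tier 2) = 0. By first-step analysis:
h(Escalated) = 0.2·0 + 0.3·h(Escalated) + 0.3·h(Tier 3) + 0.2·1
h(Tier 3) = 0.15·0 + 0.35·h(Escalated) + 0.2·h(Tier 3) + 0.3·1
Solving: h(Escalated) = 0.5495, h(Tier 3) = 0.6154.
Starting from Escalated, the probability is 0.5495.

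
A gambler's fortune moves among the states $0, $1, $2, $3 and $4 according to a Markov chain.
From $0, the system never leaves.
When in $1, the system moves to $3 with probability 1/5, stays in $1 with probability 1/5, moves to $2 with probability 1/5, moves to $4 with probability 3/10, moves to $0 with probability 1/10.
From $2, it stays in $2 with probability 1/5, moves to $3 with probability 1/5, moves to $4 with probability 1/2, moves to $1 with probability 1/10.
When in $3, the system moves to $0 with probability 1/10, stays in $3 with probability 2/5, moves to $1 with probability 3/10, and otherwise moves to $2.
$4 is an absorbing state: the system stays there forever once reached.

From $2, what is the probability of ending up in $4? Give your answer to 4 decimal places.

Let h(s) be the probability of absorption at $4 starting from transient state s. Then h($4) = 1 and h($0) = 0. By first-step analysis:
h($1) = 0.1·0 + 0.2·h($1) + 0.2·h($2) + 0.2·h($3) + 0.3·1
h($2) = 0.1·h($1) + 0.2·h($2) + 0.2·h($3) + 0.5·1
h($3) = 0.1·0 + 0.3·h($1) + 0.2·h($2) + 0.4·h($3)
Solving: h($1) = 0.7681, h($2) = 0.8913, h($3) = 0.6812.
Starting from $2, the probability is 0.8913.

0.8913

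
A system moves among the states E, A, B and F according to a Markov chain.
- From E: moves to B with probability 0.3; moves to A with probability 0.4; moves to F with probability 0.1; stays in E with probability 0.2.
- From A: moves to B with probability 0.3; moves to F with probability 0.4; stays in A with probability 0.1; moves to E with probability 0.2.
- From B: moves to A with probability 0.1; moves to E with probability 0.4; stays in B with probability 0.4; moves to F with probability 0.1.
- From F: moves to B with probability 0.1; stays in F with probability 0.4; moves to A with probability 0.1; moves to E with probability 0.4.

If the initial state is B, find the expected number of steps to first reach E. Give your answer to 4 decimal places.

2.6316

Let t(s) be the expected number of steps to first reach E from state s, with t(E) = 0. Conditioning on the first step:
t(A) = 1 + 0.1·t(A) + 0.3·t(B) + 0.4·t(F)
t(B) = 1 + 0.1·t(A) + 0.4·t(B) + 0.1·t(F)
t(F) = 1 + 0.1·t(A) + 0.1·t(B) + 0.4·t(F)
Solving: t(A) = 3.1579, t(B) = 2.6316, t(F) = 2.6316.
Expected steps from B to E: 2.6316.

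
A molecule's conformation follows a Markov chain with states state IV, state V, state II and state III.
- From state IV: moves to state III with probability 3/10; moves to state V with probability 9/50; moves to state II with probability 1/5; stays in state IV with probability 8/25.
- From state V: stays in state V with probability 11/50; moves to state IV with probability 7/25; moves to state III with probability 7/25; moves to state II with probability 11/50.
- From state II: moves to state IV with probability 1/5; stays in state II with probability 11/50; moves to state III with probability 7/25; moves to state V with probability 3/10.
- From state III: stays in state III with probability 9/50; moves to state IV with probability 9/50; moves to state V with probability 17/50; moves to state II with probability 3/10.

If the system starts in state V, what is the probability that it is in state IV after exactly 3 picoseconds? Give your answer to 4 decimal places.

0.2451

Propagate the distribution vector 3 picoseconds from state V.
After 0 picoseconds: (0.0000, 1.0000, 0.0000, 0.0000)
After 1 picosecond: (0.2800, 0.2200, 0.2200, 0.2800)
After 2 picoseconds: (0.2456, 0.2600, 0.2368, 0.2576)
After 3 picoseconds: (0.2451, 0.2600, 0.2357, 0.2592)
P(in state IV after 3 picoseconds) = 0.2451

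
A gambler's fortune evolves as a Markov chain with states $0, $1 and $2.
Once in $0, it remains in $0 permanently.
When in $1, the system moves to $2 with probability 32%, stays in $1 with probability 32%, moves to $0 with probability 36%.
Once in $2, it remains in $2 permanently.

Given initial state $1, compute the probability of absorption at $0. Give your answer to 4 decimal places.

Let h(s) be the probability of absorption at $0 starting from transient state s. Then h($0) = 1 and h($2) = 0. By first-step analysis:
h($1) = 0.36·1 + 0.32·h($1) + 0.32·0
Solving: h($1) = 0.5294.
Starting from $1, the probability is 0.5294.

0.5294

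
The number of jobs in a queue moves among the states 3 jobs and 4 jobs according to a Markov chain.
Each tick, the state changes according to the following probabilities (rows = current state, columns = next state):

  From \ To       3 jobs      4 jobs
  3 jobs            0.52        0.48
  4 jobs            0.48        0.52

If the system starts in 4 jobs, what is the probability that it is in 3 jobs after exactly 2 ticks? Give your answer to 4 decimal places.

0.4992

Sum over the intermediate state after 1 tick:
P = P(4 jobs→3 jobs)·P(3 jobs→3 jobs) + P(4 jobs→4 jobs)·P(4 jobs→3 jobs)
  = 0.48×0.52 + 0.52×0.48
  = 0.2496 + 0.2496 = 0.4992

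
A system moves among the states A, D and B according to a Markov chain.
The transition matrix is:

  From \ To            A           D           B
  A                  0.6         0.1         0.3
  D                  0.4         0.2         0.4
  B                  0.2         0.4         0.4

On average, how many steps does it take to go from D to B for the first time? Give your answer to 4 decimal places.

2.8571

Let t(s) be the expected number of steps to first reach B from state s, with t(B) = 0. Conditioning on the first step:
t(A) = 1 + 0.6·t(A) + 0.1·t(D)
t(D) = 1 + 0.4·t(A) + 0.2·t(D)
Solving: t(A) = 3.2143, t(D) = 2.8571.
Expected steps from D to B: 2.8571.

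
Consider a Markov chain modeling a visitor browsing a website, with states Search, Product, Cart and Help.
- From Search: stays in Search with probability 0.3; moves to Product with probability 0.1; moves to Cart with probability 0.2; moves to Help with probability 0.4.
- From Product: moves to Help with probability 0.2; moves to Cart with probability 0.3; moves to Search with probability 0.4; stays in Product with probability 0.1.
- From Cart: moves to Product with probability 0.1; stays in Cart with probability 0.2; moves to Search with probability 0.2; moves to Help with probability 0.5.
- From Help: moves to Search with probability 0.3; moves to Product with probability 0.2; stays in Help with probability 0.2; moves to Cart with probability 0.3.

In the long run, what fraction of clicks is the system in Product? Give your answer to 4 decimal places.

0.1332

Let the stationary distribution be π with π = πP and π_1 + π_2 + π_3 + π_4 = 1.
π_1 = 0.3·π_1 + 0.4·π_2 + 0.2·π_3 + 0.3·π_4
π_2 = 0.1·π_1 + 0.1·π_2 + 0.1·π_3 + 0.2·π_4
π_3 = 0.2·π_1 + 0.3·π_2 + 0.2·π_3 + 0.3·π_4
Solving with the normalization constraint gives π = (0.2887, 0.1332, 0.2465, 0.3317).
So the stationary probability of Product is 0.1332.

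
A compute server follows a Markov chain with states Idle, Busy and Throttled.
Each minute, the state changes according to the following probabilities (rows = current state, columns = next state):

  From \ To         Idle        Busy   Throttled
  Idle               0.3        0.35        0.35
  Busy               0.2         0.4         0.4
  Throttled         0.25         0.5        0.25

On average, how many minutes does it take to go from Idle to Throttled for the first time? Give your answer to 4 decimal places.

2.7143

Let t(s) be the expected number of minutes to first reach Throttled from state s, with t(Throttled) = 0. Conditioning on the first minute:
t(Idle) = 1 + 0.3·t(Idle) + 0.35·t(Busy)
t(Busy) = 1 + 0.2·t(Idle) + 0.4·t(Busy)
Solving: t(Idle) = 2.7143, t(Busy) = 2.5714.
Expected minutes from Idle to Throttled: 2.7143.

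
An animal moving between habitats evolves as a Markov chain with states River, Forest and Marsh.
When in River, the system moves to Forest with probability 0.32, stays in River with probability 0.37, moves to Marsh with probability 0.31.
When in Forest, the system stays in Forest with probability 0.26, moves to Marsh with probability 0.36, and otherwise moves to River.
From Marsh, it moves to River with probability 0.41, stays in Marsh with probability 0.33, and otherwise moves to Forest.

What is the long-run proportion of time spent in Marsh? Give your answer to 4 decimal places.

Let the stationary distribution be π with π = πP and π_1 + π_2 + π_3 = 1.
π_1 = 0.37·π_1 + 0.38·π_2 + 0.41·π_3
π_2 = 0.32·π_1 + 0.26·π_2 + 0.26·π_3
Solving with the normalization constraint gives π = (0.3861, 0.2832, 0.3308).
So the stationary probability of Marsh is 0.3308.

0.3308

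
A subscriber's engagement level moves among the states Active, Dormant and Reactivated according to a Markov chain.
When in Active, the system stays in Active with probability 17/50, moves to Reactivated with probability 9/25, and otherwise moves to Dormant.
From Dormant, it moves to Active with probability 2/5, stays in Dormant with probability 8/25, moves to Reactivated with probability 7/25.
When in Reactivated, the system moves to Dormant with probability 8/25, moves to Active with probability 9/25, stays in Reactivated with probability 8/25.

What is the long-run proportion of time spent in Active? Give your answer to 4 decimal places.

Let the stationary distribution be π with π = πP and π_1 + π_2 + π_3 = 1.
π_1 = 0.34·π_1 + 0.4·π_2 + 0.36·π_3
π_2 = 0.3·π_1 + 0.32·π_2 + 0.32·π_3
Solving with the normalization constraint gives π = (0.3652, 0.3127, 0.3221).
So the stationary probability of Active is 0.3652.

0.3652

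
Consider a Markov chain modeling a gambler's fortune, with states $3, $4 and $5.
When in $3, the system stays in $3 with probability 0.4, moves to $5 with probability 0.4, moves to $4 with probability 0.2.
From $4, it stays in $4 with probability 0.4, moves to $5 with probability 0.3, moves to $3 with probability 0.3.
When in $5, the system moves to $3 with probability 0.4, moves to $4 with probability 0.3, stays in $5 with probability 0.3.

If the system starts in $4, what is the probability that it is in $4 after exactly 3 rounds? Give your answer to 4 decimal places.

0.2950

Propagate the distribution vector 3 rounds from $4.
After 0 rounds: (0.0000, 1.0000, 0.0000)
After 1 round: (0.3000, 0.4000, 0.3000)
After 2 rounds: (0.3600, 0.3100, 0.3300)
After 3 rounds: (0.3690, 0.2950, 0.3360)
P(in $4 after 3 rounds) = 0.2950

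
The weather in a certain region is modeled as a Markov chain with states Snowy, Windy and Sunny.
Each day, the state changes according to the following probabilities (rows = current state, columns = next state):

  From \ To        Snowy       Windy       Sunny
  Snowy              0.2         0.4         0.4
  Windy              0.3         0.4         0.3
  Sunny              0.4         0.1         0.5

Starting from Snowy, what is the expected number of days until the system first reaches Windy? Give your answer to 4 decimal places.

3.7500

Let t(s) be the expected number of days to first reach Windy from state s, with t(Windy) = 0. Conditioning on the first day:
t(Snowy) = 1 + 0.2·t(Snowy) + 0.4·t(Sunny)
t(Sunny) = 1 + 0.4·t(Snowy) + 0.5·t(Sunny)
Solving: t(Snowy) = 3.7500, t(Sunny) = 5.0000.
Expected days from Snowy to Windy: 3.7500.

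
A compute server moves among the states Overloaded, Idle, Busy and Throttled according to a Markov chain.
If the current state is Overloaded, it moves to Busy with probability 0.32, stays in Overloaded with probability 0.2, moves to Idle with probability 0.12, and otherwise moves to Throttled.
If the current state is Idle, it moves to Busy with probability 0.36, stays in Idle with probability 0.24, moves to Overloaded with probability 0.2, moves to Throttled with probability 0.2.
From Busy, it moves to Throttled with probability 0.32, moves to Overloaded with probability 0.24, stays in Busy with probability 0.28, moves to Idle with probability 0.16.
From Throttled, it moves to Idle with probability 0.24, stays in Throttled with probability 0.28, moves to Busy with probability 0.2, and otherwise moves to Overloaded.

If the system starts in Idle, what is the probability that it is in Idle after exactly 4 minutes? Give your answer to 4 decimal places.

Propagate the distribution vector 4 minutes from Idle.
After 0 minutes: (0.0000, 1.0000, 0.0000, 0.0000)
After 1 minute: (0.2000, 0.2400, 0.3600, 0.2000)
After 2 minutes: (0.2304, 0.1872, 0.2912, 0.2912)
After 3 minutes: (0.2349, 0.1891, 0.2809, 0.2951)
After 4 minutes: (0.2348, 0.1893, 0.2809, 0.2949)
P(in Idle after 4 minutes) = 0.1893

0.1893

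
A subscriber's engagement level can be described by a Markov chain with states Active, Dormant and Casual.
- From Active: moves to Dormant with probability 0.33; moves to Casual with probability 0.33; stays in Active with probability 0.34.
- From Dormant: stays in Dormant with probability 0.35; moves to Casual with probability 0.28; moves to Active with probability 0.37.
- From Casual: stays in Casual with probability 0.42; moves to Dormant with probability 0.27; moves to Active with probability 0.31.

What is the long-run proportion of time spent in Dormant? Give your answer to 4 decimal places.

Let the stationary distribution be π with π = πP and π_1 + π_2 + π_3 = 1.
π_1 = 0.34·π_1 + 0.37·π_2 + 0.31·π_3
π_2 = 0.33·π_1 + 0.35·π_2 + 0.27·π_3
Solving with the normalization constraint gives π = (0.3391, 0.3156, 0.3453).
So the stationary probability of Dormant is 0.3156.

0.3156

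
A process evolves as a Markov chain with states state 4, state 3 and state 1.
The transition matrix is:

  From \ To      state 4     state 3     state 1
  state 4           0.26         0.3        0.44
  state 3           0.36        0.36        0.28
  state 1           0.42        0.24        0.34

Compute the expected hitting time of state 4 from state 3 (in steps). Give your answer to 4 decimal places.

Let t(s) be the expected number of steps to first reach state 4 from state s, with t(state 4) = 0. Conditioning on the first step:
t(state 3) = 1 + 0.36·t(state 3) + 0.28·t(state 1)
t(state 1) = 1 + 0.24·t(state 3) + 0.34·t(state 1)
Solving: t(state 3) = 2.6464, t(state 1) = 2.4775.
Expected steps from state 3 to state 4: 2.6464.

2.6464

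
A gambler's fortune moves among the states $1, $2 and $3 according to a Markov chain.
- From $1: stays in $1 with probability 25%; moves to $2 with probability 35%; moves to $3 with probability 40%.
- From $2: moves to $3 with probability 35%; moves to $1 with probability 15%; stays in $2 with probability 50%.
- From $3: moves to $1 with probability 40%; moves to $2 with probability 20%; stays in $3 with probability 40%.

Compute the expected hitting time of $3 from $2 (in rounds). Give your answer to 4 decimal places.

Let t(s) be the expected number of rounds to first reach $3 from state s, with t($3) = 0. Conditioning on the first round:
t($1) = 1 + 0.25·t($1) + 0.35·t($2)
t($2) = 1 + 0.15·t($1) + 0.5·t($2)
Solving: t($1) = 2.6357, t($2) = 2.7907.
Expected rounds from $2 to $3: 2.7907.

2.7907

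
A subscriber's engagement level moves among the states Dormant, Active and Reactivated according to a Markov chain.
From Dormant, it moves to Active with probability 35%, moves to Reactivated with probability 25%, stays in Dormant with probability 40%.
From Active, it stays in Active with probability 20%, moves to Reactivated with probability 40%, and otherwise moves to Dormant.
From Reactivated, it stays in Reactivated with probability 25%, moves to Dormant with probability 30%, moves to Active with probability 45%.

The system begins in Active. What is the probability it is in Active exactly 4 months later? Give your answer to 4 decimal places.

0.3318

Propagate the distribution vector 4 months from Active.
After 0 months: (0.0000, 1.0000, 0.0000)
After 1 month: (0.4000, 0.2000, 0.4000)
After 2 months: (0.3600, 0.3600, 0.2800)
After 3 months: (0.3720, 0.3240, 0.3040)
After 4 months: (0.3696, 0.3318, 0.2986)
P(in Active after 4 months) = 0.3318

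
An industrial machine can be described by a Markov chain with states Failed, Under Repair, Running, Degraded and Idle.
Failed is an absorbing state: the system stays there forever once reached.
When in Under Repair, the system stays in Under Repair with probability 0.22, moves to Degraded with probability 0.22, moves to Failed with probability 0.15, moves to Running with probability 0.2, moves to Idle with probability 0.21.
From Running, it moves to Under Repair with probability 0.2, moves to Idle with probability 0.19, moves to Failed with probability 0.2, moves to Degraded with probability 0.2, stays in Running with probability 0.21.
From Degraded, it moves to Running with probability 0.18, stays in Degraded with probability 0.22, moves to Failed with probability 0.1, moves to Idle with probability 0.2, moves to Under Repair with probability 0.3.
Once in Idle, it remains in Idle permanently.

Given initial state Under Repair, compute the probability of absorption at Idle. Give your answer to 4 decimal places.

0.5776

Let h(s) be the probability of absorption at Idle starting from transient state s. Then h(Idle) = 1 and h(Failed) = 0. By first-step analysis:
h(Under Repair) = 0.15·0 + 0.22·h(Under Repair) + 0.2·h(Running) + 0.22·h(Degraded) + 0.21·1
h(Running) = 0.2·0 + 0.2·h(Under Repair) + 0.21·h(Running) + 0.2·h(Degraded) + 0.19·1
h(Degraded) = 0.1·0 + 0.3·h(Under Repair) + 0.18·h(Running) + 0.22·h(Degraded) + 0.2·1
Solving: h(Under Repair) = 0.5776, h(Running) = 0.5394, h(Degraded) = 0.6031.
Starting from Under Repair, the probability is 0.5776.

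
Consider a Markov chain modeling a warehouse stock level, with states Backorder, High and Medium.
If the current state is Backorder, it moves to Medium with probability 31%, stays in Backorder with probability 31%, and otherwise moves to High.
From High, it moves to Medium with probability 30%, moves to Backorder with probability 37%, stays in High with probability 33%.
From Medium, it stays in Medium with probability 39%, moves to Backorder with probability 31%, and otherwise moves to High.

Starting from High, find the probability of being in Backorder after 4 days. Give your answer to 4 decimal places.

Propagate the distribution vector 4 days from High.
After 0 days: (0.0000, 1.0000, 0.0000)
After 1 day: (0.3700, 0.3300, 0.3000)
After 2 days: (0.3298, 0.3395, 0.3307)
After 3 days: (0.3304, 0.3366, 0.3331)
After 4 days: (0.3302, 0.3365, 0.3333)
P(in Backorder after 4 days) = 0.3302

0.3302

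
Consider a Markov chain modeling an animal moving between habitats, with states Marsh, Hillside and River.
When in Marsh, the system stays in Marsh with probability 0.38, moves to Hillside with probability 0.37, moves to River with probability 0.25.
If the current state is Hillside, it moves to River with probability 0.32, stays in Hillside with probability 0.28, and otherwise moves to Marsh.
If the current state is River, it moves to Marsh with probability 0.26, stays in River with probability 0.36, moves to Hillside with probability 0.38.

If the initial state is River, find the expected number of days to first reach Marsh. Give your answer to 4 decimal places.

Let t(s) be the expected number of days to first reach Marsh from state s, with t(Marsh) = 0. Conditioning on the first day:
t(Hillside) = 1 + 0.28·t(Hillside) + 0.32·t(River)
t(River) = 1 + 0.38·t(Hillside) + 0.36·t(River)
Solving: t(Hillside) = 2.8302, t(River) = 3.2429.
Expected days from River to Marsh: 3.2429.

3.2429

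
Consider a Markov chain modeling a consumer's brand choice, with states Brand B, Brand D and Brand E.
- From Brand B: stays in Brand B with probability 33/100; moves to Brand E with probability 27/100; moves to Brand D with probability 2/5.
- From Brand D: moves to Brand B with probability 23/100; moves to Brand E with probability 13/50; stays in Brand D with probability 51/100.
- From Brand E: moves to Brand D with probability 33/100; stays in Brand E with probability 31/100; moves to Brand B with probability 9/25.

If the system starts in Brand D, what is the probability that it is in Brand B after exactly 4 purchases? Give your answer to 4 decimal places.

Propagate the distribution vector 4 purchases from Brand D.
After 0 purchases: (0.0000, 1.0000, 0.0000)
After 1 purchase: (0.2300, 0.5100, 0.2600)
After 2 purchases: (0.2868, 0.4379, 0.2753)
After 3 purchases: (0.2945, 0.4289, 0.2766)
After 4 purchases: (0.2954, 0.4278, 0.2768)
P(in Brand B after 4 purchases) = 0.2954

0.2954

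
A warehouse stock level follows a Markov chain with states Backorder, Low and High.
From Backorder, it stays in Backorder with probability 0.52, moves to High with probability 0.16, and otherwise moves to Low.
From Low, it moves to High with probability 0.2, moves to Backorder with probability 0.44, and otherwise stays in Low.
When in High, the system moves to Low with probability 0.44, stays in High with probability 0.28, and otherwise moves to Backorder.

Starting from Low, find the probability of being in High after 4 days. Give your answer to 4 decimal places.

Propagate the distribution vector 4 days from Low.
After 0 days: (0.0000, 1.0000, 0.0000)
After 1 day: (0.4400, 0.3600, 0.2000)
After 2 days: (0.4432, 0.3584, 0.1984)
After 3 days: (0.4437, 0.3581, 0.1981)
After 4 days: (0.4438, 0.3581, 0.1981)
P(in High after 4 days) = 0.1981

0.1981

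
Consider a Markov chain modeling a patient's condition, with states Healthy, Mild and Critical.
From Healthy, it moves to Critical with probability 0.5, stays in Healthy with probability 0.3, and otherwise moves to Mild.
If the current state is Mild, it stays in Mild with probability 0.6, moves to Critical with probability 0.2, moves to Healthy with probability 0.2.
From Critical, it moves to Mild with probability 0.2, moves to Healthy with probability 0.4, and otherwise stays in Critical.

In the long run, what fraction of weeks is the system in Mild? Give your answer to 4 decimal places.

0.3333

Let the stationary distribution be π with π = πP and π_1 + π_2 + π_3 = 1.
π_1 = 0.3·π_1 + 0.2·π_2 + 0.4·π_3
π_2 = 0.2·π_1 + 0.6·π_2 + 0.2·π_3
Solving with the normalization constraint gives π = (0.3030, 0.3333, 0.3636).
So the stationary probability of Mild is 0.3333.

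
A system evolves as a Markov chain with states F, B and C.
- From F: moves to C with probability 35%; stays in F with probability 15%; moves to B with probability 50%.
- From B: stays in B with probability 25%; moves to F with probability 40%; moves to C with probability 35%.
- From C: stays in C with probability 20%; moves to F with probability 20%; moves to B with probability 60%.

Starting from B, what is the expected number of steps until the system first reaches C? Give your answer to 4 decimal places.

2.8571

Let t(s) be the expected number of steps to first reach C from state s, with t(C) = 0. Conditioning on the first step:
t(F) = 1 + 0.15·t(F) + 0.5·t(B)
t(B) = 1 + 0.4·t(F) + 0.25·t(B)
Solving: t(F) = 2.8571, t(B) = 2.8571.
Expected steps from B to C: 2.8571.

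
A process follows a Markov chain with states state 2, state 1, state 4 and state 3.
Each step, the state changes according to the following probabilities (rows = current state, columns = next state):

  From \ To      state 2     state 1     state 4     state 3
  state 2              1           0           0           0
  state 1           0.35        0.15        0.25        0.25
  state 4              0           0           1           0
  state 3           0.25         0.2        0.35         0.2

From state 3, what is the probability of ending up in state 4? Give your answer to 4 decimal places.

0.5516

Let h(s) be the probability of absorption at state 4 starting from transient state s. Then h(state 4) = 1 and h(state 2) = 0. By first-step analysis:
h(state 1) = 0.35·0 + 0.15·h(state 1) + 0.25·1 + 0.25·h(state 3)
h(state 3) = 0.25·0 + 0.2·h(state 1) + 0.35·1 + 0.2·h(state 3)
Solving: h(state 1) = 0.4563, h(state 3) = 0.5516.
Starting from state 3, the probability is 0.5516.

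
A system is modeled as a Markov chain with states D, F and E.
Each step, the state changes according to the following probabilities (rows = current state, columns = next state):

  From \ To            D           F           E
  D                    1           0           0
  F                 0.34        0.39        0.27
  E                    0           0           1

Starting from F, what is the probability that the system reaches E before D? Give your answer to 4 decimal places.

Let h(s) be the probability of absorption at E starting from transient state s. Then h(E) = 1 and h(D) = 0. By first-step analysis:
h(F) = 0.34·0 + 0.39·h(F) + 0.27·1
Solving: h(F) = 0.4426.
Starting from F, the probability is 0.4426.

0.4426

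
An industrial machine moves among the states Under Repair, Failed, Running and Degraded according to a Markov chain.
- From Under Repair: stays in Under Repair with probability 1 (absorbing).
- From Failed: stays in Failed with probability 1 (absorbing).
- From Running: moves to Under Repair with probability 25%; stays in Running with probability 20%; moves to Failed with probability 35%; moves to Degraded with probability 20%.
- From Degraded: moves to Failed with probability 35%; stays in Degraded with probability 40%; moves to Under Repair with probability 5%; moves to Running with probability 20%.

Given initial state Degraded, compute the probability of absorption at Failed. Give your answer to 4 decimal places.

Let h(s) be the probability of absorption at Failed starting from transient state s. Then h(Failed) = 1 and h(Under Repair) = 0. By first-step analysis:
h(Running) = 0.25·0 + 0.35·1 + 0.2·h(Running) + 0.2·h(Degraded)
h(Degraded) = 0.05·0 + 0.35·1 + 0.2·h(Running) + 0.4·h(Degraded)
Solving: h(Running) = 0.6364, h(Degraded) = 0.7955.
Starting from Degraded, the probability is 0.7955.

0.7955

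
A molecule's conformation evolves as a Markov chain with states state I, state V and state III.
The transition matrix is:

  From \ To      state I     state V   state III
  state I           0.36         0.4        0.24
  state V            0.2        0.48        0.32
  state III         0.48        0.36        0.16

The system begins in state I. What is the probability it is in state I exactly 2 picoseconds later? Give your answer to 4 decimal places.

0.3248

Sum over the intermediate state after 1 picosecond:
P = P(state I→state I)·P(state I→state I) + P(state I→state V)·P(state V→state I) + P(state I→state III)·P(state III→state I)
  = 0.36×0.36 + 0.4×0.2 + 0.24×0.48
  = 0.1296 + 0.0800 + 0.1152 = 0.3248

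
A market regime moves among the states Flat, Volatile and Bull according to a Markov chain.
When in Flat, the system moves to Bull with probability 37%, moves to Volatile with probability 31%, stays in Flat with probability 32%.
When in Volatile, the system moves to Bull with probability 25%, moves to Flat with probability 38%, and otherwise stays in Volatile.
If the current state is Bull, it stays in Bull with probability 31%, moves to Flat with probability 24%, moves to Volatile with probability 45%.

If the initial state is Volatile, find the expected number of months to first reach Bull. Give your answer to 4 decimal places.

3.4127

Let t(s) be the expected number of months to first reach Bull from state s, with t(Bull) = 0. Conditioning on the first month:
t(Flat) = 1 + 0.32·t(Flat) + 0.31·t(Volatile)
t(Volatile) = 1 + 0.38·t(Flat) + 0.37·t(Volatile)
Solving: t(Flat) = 3.0264, t(Volatile) = 3.4127.
Expected months from Volatile to Bull: 3.4127.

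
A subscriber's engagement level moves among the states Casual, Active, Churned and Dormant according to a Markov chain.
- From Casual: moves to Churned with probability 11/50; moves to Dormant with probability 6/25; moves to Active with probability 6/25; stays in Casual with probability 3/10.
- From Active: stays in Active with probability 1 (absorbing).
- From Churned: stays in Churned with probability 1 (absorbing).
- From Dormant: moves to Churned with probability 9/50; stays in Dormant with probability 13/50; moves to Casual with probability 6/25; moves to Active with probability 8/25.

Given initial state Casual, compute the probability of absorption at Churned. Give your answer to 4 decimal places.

Let h(s) be the probability of absorption at Churned starting from transient state s. Then h(Churned) = 1 and h(Active) = 0. By first-step analysis:
h(Casual) = 0.3·h(Casual) + 0.24·0 + 0.22·1 + 0.24·h(Dormant)
h(Dormant) = 0.24·h(Casual) + 0.32·0 + 0.18·1 + 0.26·h(Dormant)
Solving: h(Casual) = 0.4474, h(Dormant) = 0.3884.
Starting from Casual, the probability is 0.4474.

0.4474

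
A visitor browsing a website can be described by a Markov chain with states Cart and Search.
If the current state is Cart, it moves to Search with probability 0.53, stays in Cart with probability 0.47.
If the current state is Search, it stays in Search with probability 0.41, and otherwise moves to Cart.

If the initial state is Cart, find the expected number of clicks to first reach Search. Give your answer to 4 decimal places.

Let t(s) be the expected number of clicks to first reach Search from state s, with t(Search) = 0. Conditioning on the first click:
t(Cart) = 1 + 0.47·t(Cart)
Solving: t(Cart) = 1.8868.
Expected clicks from Cart to Search: 1.8868.

1.8868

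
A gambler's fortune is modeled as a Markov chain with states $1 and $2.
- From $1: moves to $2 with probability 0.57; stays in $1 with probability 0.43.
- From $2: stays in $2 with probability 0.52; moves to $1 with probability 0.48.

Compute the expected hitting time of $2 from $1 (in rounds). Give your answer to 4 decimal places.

Let t(s) be the expected number of rounds to first reach $2 from state s, with t($2) = 0. Conditioning on the first round:
t($1) = 1 + 0.43·t($1)
Solving: t($1) = 1.7544.
Expected rounds from $1 to $2: 1.7544.

1.7544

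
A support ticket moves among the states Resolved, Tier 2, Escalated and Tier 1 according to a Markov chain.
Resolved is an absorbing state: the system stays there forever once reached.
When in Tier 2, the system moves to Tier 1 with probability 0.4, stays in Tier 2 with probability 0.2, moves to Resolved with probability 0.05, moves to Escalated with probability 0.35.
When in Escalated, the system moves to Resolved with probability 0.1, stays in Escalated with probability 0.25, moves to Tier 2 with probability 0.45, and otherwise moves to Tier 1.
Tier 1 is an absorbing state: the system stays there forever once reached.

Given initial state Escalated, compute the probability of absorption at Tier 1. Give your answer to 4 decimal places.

Let h(s) be the probability of absorption at Tier 1 starting from transient state s. Then h(Tier 1) = 1 and h(Resolved) = 0. By first-step analysis:
h(Tier 2) = 0.05·0 + 0.2·h(Tier 2) + 0.35·h(Escalated) + 0.4·1
h(Escalated) = 0.1·0 + 0.45·h(Tier 2) + 0.25·h(Escalated) + 0.2·1
Solving: h(Tier 2) = 0.8362, h(Escalated) = 0.7684.
Starting from Escalated, the probability is 0.7684.

0.7684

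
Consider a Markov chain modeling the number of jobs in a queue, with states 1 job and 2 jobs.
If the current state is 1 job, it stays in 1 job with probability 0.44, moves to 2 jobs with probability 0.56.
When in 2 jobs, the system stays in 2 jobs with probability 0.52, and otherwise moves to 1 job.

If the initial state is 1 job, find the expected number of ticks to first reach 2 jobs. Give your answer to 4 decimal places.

1.7857

Let t(s) be the expected number of ticks to first reach 2 jobs from state s, with t(2 jobs) = 0. Conditioning on the first tick:
t(1 job) = 1 + 0.44·t(1 job)
Solving: t(1 job) = 1.7857.
Expected ticks from 1 job to 2 jobs: 1.7857.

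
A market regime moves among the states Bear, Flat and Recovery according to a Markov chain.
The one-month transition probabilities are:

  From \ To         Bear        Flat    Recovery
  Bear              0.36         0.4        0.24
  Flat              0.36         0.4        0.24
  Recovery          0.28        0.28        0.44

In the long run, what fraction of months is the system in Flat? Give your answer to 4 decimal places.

Let the stationary distribution be π with π = πP and π_1 + π_2 + π_3 = 1.
π_1 = 0.36·π_1 + 0.36·π_2 + 0.28·π_3
π_2 = 0.4·π_1 + 0.4·π_2 + 0.28·π_3
Solving with the normalization constraint gives π = (0.3360, 0.3640, 0.3000).
So the stationary probability of Flat is 0.3640.

0.3640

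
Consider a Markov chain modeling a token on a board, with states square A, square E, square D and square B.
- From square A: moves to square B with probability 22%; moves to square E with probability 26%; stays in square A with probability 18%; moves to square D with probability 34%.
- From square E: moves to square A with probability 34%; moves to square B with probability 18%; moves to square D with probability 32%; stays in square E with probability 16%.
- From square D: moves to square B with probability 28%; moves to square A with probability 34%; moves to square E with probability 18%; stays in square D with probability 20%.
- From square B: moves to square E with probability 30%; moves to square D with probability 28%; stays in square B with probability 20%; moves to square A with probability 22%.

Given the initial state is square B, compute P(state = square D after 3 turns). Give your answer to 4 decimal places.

0.2828

Propagate the distribution vector 3 turns from square B.
After 0 turns: (0.0000, 0.0000, 0.0000, 1.0000)
After 1 turn: (0.2200, 0.3000, 0.2800, 0.2000)
After 2 turns: (0.2808, 0.2156, 0.2828, 0.2208)
After 3 turns: (0.2686, 0.2246, 0.2828, 0.2239)
P(in square D after 3 turns) = 0.2828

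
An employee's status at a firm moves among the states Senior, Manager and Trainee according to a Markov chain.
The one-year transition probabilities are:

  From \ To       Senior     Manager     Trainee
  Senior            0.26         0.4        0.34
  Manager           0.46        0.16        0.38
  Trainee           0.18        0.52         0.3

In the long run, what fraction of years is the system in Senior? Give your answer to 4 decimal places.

Let the stationary distribution be π with π = πP and π_1 + π_2 + π_3 = 1.
π_1 = 0.26·π_1 + 0.46·π_2 + 0.18·π_3
π_2 = 0.4·π_1 + 0.16·π_2 + 0.52·π_3
Solving with the normalization constraint gives π = (0.3039, 0.3555, 0.3406).
So the stationary probability of Senior is 0.3039.

0.3039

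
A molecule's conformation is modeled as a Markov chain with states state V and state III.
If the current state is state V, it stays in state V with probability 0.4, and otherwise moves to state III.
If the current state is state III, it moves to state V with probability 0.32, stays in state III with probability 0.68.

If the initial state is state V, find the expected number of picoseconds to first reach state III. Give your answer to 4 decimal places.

1.6667

Let t(s) be the expected number of picoseconds to first reach state III from state s, with t(state III) = 0. Conditioning on the first picosecond:
t(state V) = 1 + 0.4·t(state V)
Solving: t(state V) = 1.6667.
Expected picoseconds from state V to state III: 1.6667.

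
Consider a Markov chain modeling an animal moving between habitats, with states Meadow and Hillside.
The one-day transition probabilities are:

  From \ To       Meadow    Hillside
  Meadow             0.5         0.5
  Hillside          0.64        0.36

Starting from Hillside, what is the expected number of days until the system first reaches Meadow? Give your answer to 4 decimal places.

1.5625

Let t(s) be the expected number of days to first reach Meadow from state s, with t(Meadow) = 0. Conditioning on the first day:
t(Hillside) = 1 + 0.36·t(Hillside)
Solving: t(Hillside) = 1.5625.
Expected days from Hillside to Meadow: 1.5625.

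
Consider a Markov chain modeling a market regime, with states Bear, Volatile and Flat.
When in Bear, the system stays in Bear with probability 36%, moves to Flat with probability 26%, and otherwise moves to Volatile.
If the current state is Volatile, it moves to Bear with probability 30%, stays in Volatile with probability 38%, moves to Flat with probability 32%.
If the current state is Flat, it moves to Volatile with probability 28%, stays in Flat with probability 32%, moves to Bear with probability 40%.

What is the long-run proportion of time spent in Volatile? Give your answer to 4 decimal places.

Let the stationary distribution be π with π = πP and π_1 + π_2 + π_3 = 1.
π_1 = 0.36·π_1 + 0.3·π_2 + 0.4·π_3
π_2 = 0.38·π_1 + 0.38·π_2 + 0.28·π_3
Solving with the normalization constraint gives π = (0.3510, 0.3501, 0.2989).
So the stationary probability of Volatile is 0.3501.

0.3501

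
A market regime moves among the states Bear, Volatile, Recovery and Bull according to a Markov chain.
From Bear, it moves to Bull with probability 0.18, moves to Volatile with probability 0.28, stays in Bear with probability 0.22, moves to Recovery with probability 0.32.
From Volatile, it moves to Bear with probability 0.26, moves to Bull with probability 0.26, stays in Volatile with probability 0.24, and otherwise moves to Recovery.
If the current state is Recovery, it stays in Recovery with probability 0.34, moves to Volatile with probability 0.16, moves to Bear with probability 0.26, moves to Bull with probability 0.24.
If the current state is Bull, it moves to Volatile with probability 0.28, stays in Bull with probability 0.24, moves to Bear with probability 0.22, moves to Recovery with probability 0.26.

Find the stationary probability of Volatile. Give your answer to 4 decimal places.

Let the stationary distribution be π with π = πP and π_1 + π_2 + π_3 + π_4 = 1.
π_1 = 0.22·π_1 + 0.26·π_2 + 0.26·π_3 + 0.22·π_4
π_2 = 0.28·π_1 + 0.24·π_2 + 0.16·π_3 + 0.28·π_4
π_3 = 0.32·π_1 + 0.24·π_2 + 0.34·π_3 + 0.26·π_4
Solving with the normalization constraint gives π = (0.2411, 0.2354, 0.2932, 0.2302).
So the stationary probability of Volatile is 0.2354.

0.2354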